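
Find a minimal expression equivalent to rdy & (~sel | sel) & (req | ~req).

rdy

rdy & (~sel | sel) & (req | ~req)
= rdy & (~sel | sel)   [complement / identity]
= rdy   [complement / identity]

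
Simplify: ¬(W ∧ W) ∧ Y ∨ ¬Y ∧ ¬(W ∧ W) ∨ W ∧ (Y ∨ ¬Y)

¬(W ∧ W) ∧ Y ∨ ¬Y ∧ ¬(W ∧ W) ∨ W ∧ (Y ∨ ¬Y)
= ¬(W ∧ W) ∧ (Y ∨ ¬Y) ∨ W ∧ (Y ∨ ¬Y)   [distribution]
= ¬W ∧ (Y ∨ ¬Y) ∨ W ∧ (Y ∨ ¬Y)   [idempotence]
= Y ∨ ¬Y   [distribution]
= True   [complement]

True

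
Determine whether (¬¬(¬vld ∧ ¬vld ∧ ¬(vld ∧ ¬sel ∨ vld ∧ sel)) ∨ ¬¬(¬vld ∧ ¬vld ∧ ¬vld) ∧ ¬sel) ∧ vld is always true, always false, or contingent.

(¬¬(¬vld ∧ ¬vld ∧ ¬(vld ∧ ¬sel ∨ vld ∧ sel)) ∨ ¬¬(¬vld ∧ ¬vld ∧ ¬vld) ∧ ¬sel) ∧ vld
= (¬¬(¬vld ∧ ¬vld ∧ ¬vld) ∨ ¬¬(¬vld ∧ ¬vld ∧ ¬vld) ∧ ¬sel) ∧ vld   [distribution]
= ¬¬(¬vld ∧ ¬vld ∧ ¬vld) ∧ vld   [absorption]
= ¬vld ∧ ¬vld ∧ ¬vld ∧ vld   [double negation]
= ¬vld ∧ ¬vld ∧ vld   [idempotence]
= ¬vld ∧ vld   [idempotence]
= False   [complement]

always false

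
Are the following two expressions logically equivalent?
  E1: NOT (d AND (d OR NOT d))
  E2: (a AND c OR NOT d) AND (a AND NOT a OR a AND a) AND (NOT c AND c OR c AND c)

No

E1: NOT (d AND (d OR NOT d))
    = NOT d   — complement / identity
E2: (a AND c OR NOT d) AND (a AND NOT a OR a AND a) AND (NOT c AND c OR c AND c)
    = (a AND c OR NOT d) AND a AND (NOT c AND c OR c AND c)   — distribution
    = (a AND c OR NOT d) AND a AND c   — distribution
    = a AND c   — absorption
These differ: at a=0, c=0, d=0, E1 = 1 but E2 = 0.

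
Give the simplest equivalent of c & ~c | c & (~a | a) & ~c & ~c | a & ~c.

c & ~c | c & (~a | a) & ~c & ~c | a & ~c
= c & ~c | c & ~c & ~c | a & ~c   — complement / identity
= c & ~c | c & ~c | a & ~c   — idempotence
= c & ~c | a & ~c   — idempotence
= a & ~c   — complement / identity

a & ~c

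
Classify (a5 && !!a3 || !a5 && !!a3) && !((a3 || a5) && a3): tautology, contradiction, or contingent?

contradiction

(a5 && !!a3 || !a5 && !!a3) && !((a3 || a5) && a3)
= !!a3 && !((a3 || a5) && a3)
= a3 && !((a3 || a5) && a3)
= a3 && !a3
= false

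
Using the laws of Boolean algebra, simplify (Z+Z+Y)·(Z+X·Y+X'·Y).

(Z+Z+Y)·(Z+X·Y+X'·Y)
= (Z+Y)·(Z+X·Y+X'·Y)
= (Z+Y)·(Z+Y)
= Z+Y

Z+Y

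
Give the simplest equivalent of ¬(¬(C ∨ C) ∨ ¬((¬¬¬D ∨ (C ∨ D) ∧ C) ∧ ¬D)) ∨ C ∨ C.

¬(¬(C ∨ C) ∨ ¬((¬¬¬D ∨ (C ∨ D) ∧ C) ∧ ¬D)) ∨ C ∨ C
= ¬(¬(C ∨ C) ∨ ¬((¬¬¬D ∨ C) ∧ ¬D)) ∨ C ∨ C
= ¬(¬(C ∨ C) ∨ ¬((¬D ∨ C) ∧ ¬D)) ∨ C ∨ C
= ¬(¬(C ∨ C) ∨ ¬¬D) ∨ C ∨ C
= (C ∨ C) ∧ ¬D ∨ C ∨ C
= C ∨ C
= C

C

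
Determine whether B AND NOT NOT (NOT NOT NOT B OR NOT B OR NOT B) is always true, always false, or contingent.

B AND NOT NOT (NOT NOT NOT B OR NOT B OR NOT B)
= B AND NOT NOT (NOT B OR NOT B OR NOT B)   [double negation]
= B AND (NOT B OR NOT B OR NOT B)   [double negation]
= B AND (NOT B OR NOT B)   [idempotence]
= B AND NOT B   [idempotence]
= FALSE   [complement]

always false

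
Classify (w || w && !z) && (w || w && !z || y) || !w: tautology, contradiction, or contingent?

(w || w && !z) && (w || w && !z || y) || !w
= w || w && !z || !w   (absorption)
= w || !w   (absorption)
= true   (complement)

tautology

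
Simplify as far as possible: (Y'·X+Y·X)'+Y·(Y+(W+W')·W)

(Y'·X+Y·X)'+Y·(Y+(W+W')·W)
= (Y'·X+Y·X)'+Y·(Y+W)   — complement / identity
= (Y'·X+Y·X)'+Y   — absorption
= X'+Y   — distribution

X'+Y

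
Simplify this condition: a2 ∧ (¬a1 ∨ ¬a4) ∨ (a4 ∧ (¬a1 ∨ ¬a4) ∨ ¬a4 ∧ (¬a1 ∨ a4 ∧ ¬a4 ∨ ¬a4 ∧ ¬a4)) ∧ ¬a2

¬a1 ∨ ¬a4

a2 ∧ (¬a1 ∨ ¬a4) ∨ (a4 ∧ (¬a1 ∨ ¬a4) ∨ ¬a4 ∧ (¬a1 ∨ a4 ∧ ¬a4 ∨ ¬a4 ∧ ¬a4)) ∧ ¬a2
= a2 ∧ (¬a1 ∨ ¬a4) ∨ (a4 ∧ (¬a1 ∨ ¬a4) ∨ ¬a4 ∧ (¬a1 ∨ ¬a4)) ∧ ¬a2   [distribution]
= a2 ∧ (¬a1 ∨ ¬a4) ∨ (¬a1 ∨ ¬a4) ∧ ¬a2   [distribution]
= ¬a1 ∨ ¬a4   [distribution]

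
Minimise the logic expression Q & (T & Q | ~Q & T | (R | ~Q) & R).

Q & (T | R)

Q & (T & Q | ~Q & T | (R | ~Q) & R)
= Q & (T & Q | ~Q & T | R)   — absorption
= Q & (T | R)   — distribution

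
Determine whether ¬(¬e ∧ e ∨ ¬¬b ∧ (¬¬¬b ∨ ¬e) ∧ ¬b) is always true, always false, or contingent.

¬(¬e ∧ e ∨ ¬¬b ∧ (¬¬¬b ∨ ¬e) ∧ ¬b)
= ¬(¬e ∧ e ∨ ¬¬b ∧ (¬b ∨ ¬e) ∧ ¬b)   — double negation
= ¬(¬e ∧ e ∨ ¬¬b ∧ ¬b)   — absorption
= ¬(¬¬b ∧ ¬b)   — complement / identity
= ¬b ∨ b   — De Morgan
= True   — complement

always true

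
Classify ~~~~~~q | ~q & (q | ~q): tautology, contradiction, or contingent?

tautology

~~~~~~q | ~q & (q | ~q)
= ~~~~q | ~q & (q | ~q)   (double negation)
= ~~~~q | ~q   (complement / identity)
= ~~q | ~q   (double negation)
= q | ~q   (double negation)
= 1   (complement)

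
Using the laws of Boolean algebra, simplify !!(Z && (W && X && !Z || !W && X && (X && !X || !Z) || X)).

Z && X

!!(Z && (W && X && !Z || !W && X && (X && !X || !Z) || X))
= !!(Z && (W && X && !Z || !W && X && !Z || X))   [complement / identity]
= !!(Z && (X && !Z && (W || !W) || X))   [distribution]
= !!(Z && (X && !Z || X))   [complement / identity]
= !!(Z && X)   [absorption]
= Z && X   [double negation]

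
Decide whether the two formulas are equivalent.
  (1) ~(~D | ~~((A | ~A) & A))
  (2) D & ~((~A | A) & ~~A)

Yes

E1: ~(~D | ~~((A | ~A) & A))
    = ~(~D | ~~A)   [complement / identity]
    = D & ~A   [De Morgan]
E2: D & ~((~A | A) & ~~A)
    = D & ~~~A   [complement / identity]
    = D & ~A   [double negation]
Both reduce to D & ~A, so they are equivalent.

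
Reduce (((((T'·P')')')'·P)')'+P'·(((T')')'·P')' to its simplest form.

T+P

(((((T'·P')')')'·P)')'+P'·(((T')')'·P')'
= (((T'·P')')')'·P+P'·(((T')')'·P')'   [double negation]
= (T'·P')'·P+P'·(((T')')'·P')'   [double negation]
= (T'·P')'·P+P'·(T'·P')'   [double negation]
= (T'·P')'   [distribution]
= T+P   [De Morgan]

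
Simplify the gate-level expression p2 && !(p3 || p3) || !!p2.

p2

p2 && !(p3 || p3) || !!p2
= p2 && !p3 || !!p2   [idempotence]
= p2 && !p3 || p2   [double negation]
= p2   [absorption]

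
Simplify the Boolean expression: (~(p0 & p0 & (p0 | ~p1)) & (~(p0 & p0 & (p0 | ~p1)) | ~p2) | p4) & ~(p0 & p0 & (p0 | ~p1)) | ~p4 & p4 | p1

~p0 | p1

(~(p0 & p0 & (p0 | ~p1)) & (~(p0 & p0 & (p0 | ~p1)) | ~p2) | p4) & ~(p0 & p0 & (p0 | ~p1)) | ~p4 & p4 | p1
= (~(p0 & p0 & (p0 | ~p1)) & (~(p0 & p0 & (p0 | ~p1)) | ~p2) | p4) & ~(p0 & p0 & (p0 | ~p1)) | p1   [complement / identity]
= (~(p0 & p0 & (p0 | ~p1)) | p4) & ~(p0 & p0 & (p0 | ~p1)) | p1   [absorption]
= ~(p0 & p0 & (p0 | ~p1)) | p1   [absorption]
= ~(p0 & (p0 | ~p1)) | p1   [idempotence]
= ~p0 | p1   [absorption]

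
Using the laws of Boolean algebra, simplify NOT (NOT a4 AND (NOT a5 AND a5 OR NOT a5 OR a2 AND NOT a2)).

a4 OR a5

NOT (NOT a4 AND (NOT a5 AND a5 OR NOT a5 OR a2 AND NOT a2))
= NOT (NOT a4 AND (NOT a5 AND a5 OR NOT a5))   (complement / identity)
= NOT (NOT a4 AND NOT a5)   (complement / identity)
= a4 OR a5   (De Morgan)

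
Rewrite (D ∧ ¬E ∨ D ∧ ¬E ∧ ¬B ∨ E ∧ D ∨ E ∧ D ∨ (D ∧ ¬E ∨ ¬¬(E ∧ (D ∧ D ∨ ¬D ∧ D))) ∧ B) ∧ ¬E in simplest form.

(D ∧ ¬E ∨ D ∧ ¬E ∧ ¬B ∨ E ∧ D ∨ E ∧ D ∨ (D ∧ ¬E ∨ ¬¬(E ∧ (D ∧ D ∨ ¬D ∧ D))) ∧ B) ∧ ¬E
= (D ∧ ¬E ∨ D ∧ ¬E ∧ ¬B ∨ E ∧ D ∨ E ∧ D ∨ (D ∧ ¬E ∨ E ∧ (D ∧ D ∨ ¬D ∧ D)) ∧ B) ∧ ¬E   — double negation
= (D ∧ ¬E ∨ E ∧ D ∨ E ∧ D ∨ (D ∧ ¬E ∨ E ∧ (D ∧ D ∨ ¬D ∧ D)) ∧ B) ∧ ¬E   — absorption
= (D ∧ ¬E ∨ E ∧ D ∨ (D ∧ ¬E ∨ E ∧ (D ∧ D ∨ ¬D ∧ D)) ∧ B) ∧ ¬E   — idempotence
= (D ∧ ¬E ∨ E ∧ D ∨ (D ∧ ¬E ∨ E ∧ D) ∧ B) ∧ ¬E   — distribution
= (D ∧ ¬E ∨ E ∧ D) ∧ ¬E   — absorption
= D ∧ ¬E   — distribution

D ∧ ¬E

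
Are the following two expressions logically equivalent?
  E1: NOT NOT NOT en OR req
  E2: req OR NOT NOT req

No

E1: NOT NOT NOT en OR req
    = NOT en OR req   — double negation
E2: req OR NOT NOT req
    = req OR req   — double negation
    = req   — idempotence
These differ: at en=0, req=0, E1 = 1 but E2 = 0.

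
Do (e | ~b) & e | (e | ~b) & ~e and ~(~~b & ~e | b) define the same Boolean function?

No

E1: (e | ~b) & e | (e | ~b) & ~e
    = e | ~b   — distribution
E2: ~(~~b & ~e | b)
    = ~(b & ~e | b)   — double negation
    = ~b   — absorption
These differ: at b=1, e=1, E1 = 1 but E2 = 0.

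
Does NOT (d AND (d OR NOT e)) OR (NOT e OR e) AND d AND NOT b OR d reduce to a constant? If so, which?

NOT (d AND (d OR NOT e)) OR (NOT e OR e) AND d AND NOT b OR d
= NOT (d AND (d OR NOT e)) OR d AND NOT b OR d
= NOT (d AND (d OR NOT e)) OR d
= NOT d OR d
= TRUE

yes, True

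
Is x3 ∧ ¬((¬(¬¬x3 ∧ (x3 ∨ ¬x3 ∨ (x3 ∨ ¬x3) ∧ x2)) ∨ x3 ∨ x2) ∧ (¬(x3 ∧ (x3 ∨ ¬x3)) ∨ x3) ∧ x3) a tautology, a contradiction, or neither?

x3 ∧ ¬((¬(¬¬x3 ∧ (x3 ∨ ¬x3 ∨ (x3 ∨ ¬x3) ∧ x2)) ∨ x3 ∨ x2) ∧ (¬(x3 ∧ (x3 ∨ ¬x3)) ∨ x3) ∧ x3)
= x3 ∧ ¬((¬(x3 ∧ (x3 ∨ ¬x3 ∨ (x3 ∨ ¬x3) ∧ x2)) ∨ x3 ∨ x2) ∧ (¬(x3 ∧ (x3 ∨ ¬x3)) ∨ x3) ∧ x3)   [double negation]
= x3 ∧ ¬((¬(x3 ∧ (x3 ∨ ¬x3)) ∨ x3 ∨ x2) ∧ (¬(x3 ∧ (x3 ∨ ¬x3)) ∨ x3) ∧ x3)   [absorption]
= x3 ∧ ¬((¬(x3 ∧ (x3 ∨ ¬x3)) ∨ x3) ∧ x3)   [absorption]
= x3 ∧ ¬((¬x3 ∨ x3) ∧ x3)   [complement / identity]
= x3 ∧ ¬x3   [complement / identity]
= False   [complement]

contradiction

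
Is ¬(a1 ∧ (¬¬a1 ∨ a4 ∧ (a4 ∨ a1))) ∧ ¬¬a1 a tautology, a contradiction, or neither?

¬(a1 ∧ (¬¬a1 ∨ a4 ∧ (a4 ∨ a1))) ∧ ¬¬a1
= ¬(a1 ∧ (¬¬a1 ∨ a4)) ∧ ¬¬a1
= ¬(a1 ∧ (a1 ∨ a4)) ∧ ¬¬a1
= ¬(a1 ∧ (a1 ∨ a4)) ∧ a1
= ¬a1 ∧ a1
= False

contradiction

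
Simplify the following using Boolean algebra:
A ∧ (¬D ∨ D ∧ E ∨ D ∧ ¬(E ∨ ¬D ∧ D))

A

A ∧ (¬D ∨ D ∧ E ∨ D ∧ ¬(E ∨ ¬D ∧ D))
= A ∧ (¬D ∨ D ∧ E ∨ D ∧ ¬E)   [complement / identity]
= A ∧ (¬D ∨ D)   [distribution]
= A   [complement / identity]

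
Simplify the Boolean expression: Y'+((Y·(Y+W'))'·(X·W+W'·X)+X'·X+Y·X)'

Y'+((Y·(Y+W'))'·(X·W+W'·X)+X'·X+Y·X)'
= Y'+((Y·(Y+W'))'·(X·W+W'·X)+Y·X)'
= Y'+((Y·(Y+W'))'·X+Y·X)'
= Y'+(Y'·X+Y·X)'
= Y'+X'

Y'+X'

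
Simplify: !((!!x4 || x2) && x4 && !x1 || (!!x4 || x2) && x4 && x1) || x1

!((!!x4 || x2) && x4 && !x1 || (!!x4 || x2) && x4 && x1) || x1
= !((!!x4 || x2) && x4) || x1   [distribution]
= !((x4 || x2) && x4) || x1   [double negation]
= !x4 || x1   [absorption]

!x4 || x1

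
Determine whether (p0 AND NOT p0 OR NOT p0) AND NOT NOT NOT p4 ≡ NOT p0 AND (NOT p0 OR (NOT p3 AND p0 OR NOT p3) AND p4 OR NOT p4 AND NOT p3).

E1: (p0 AND NOT p0 OR NOT p0) AND NOT NOT NOT p4
    = (p0 AND NOT p0 OR NOT p0) AND NOT p4   — double negation
    = NOT p0 AND NOT p4   — complement / identity
E2: NOT p0 AND (NOT p0 OR (NOT p3 AND p0 OR NOT p3) AND p4 OR NOT p4 AND NOT p3)
    = NOT p0 AND (NOT p0 OR NOT p3 AND p4 OR NOT p4 AND NOT p3)   — absorption
    = NOT p0 AND (NOT p0 OR NOT p3)   — distribution
    = NOT p0   — absorption
These differ: at p0=0, p3=0, p4=1, E1 = 0 but E2 = 1.

No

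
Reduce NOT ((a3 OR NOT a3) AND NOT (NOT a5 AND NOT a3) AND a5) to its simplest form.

NOT ((a3 OR NOT a3) AND NOT (NOT a5 AND NOT a3) AND a5)
= NOT ((a3 OR NOT a3) AND (a5 OR a3) AND a5)   — De Morgan
= NOT ((a5 OR a3) AND a5)   — complement / identity
= NOT a5   — absorption

NOT a5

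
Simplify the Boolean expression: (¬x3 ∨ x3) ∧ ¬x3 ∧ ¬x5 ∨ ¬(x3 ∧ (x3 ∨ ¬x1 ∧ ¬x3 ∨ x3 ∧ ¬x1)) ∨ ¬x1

¬x3 ∨ ¬x1

(¬x3 ∨ x3) ∧ ¬x3 ∧ ¬x5 ∨ ¬(x3 ∧ (x3 ∨ ¬x1 ∧ ¬x3 ∨ x3 ∧ ¬x1)) ∨ ¬x1
= (¬x3 ∨ x3) ∧ ¬x3 ∧ ¬x5 ∨ ¬(x3 ∧ (x3 ∨ ¬x1)) ∨ ¬x1   — distribution
= ¬x3 ∧ ¬x5 ∨ ¬(x3 ∧ (x3 ∨ ¬x1)) ∨ ¬x1   — complement / identity
= ¬x3 ∧ ¬x5 ∨ ¬x3 ∨ ¬x1   — absorption
= ¬x3 ∨ ¬x1   — absorption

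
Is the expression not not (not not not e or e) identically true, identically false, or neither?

not not (not not not e or e)
= not not (not e or e)   [double negation]
= not e or e   [double negation]
= True   [complement]

identically true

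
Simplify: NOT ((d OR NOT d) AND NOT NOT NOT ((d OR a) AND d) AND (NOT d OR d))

d

NOT ((d OR NOT d) AND NOT NOT NOT ((d OR a) AND d) AND (NOT d OR d))
= NOT ((d OR NOT d) AND NOT NOT NOT ((d OR a) AND d))   [complement / identity]
= NOT ((d OR NOT d) AND NOT NOT NOT d)   [absorption]
= NOT ((d OR NOT d) AND NOT d)   [double negation]
= NOT NOT d   [complement / identity]
= d   [double negation]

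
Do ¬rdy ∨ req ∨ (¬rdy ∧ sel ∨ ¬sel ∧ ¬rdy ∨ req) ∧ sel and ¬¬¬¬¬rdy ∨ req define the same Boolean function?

Yes

E1: ¬rdy ∨ req ∨ (¬rdy ∧ sel ∨ ¬sel ∧ ¬rdy ∨ req) ∧ sel
    = ¬rdy ∨ req ∨ (¬rdy ∨ req) ∧ sel   — distribution
    = ¬rdy ∨ req   — absorption
E2: ¬¬¬¬¬rdy ∨ req
    = ¬¬¬rdy ∨ req   — double negation
    = ¬rdy ∨ req   — double negation
Both reduce to ¬rdy ∨ req, so they are equivalent.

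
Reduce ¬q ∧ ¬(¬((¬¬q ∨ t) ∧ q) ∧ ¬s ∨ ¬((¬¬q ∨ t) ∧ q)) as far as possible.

¬q ∧ ¬(¬((¬¬q ∨ t) ∧ q) ∧ ¬s ∨ ¬((¬¬q ∨ t) ∧ q))
= ¬q ∧ ¬¬((¬¬q ∨ t) ∧ q)   — absorption
= ¬q ∧ (¬¬q ∨ t) ∧ q   — double negation
= ¬q ∧ (q ∨ t) ∧ q   — double negation
= ¬q ∧ q   — absorption
= False   — complement

False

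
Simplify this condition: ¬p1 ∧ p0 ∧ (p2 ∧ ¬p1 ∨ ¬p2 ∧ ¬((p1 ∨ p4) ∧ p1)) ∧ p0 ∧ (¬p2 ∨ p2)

¬p1 ∧ p0

¬p1 ∧ p0 ∧ (p2 ∧ ¬p1 ∨ ¬p2 ∧ ¬((p1 ∨ p4) ∧ p1)) ∧ p0 ∧ (¬p2 ∨ p2)
= ¬p1 ∧ p0 ∧ (p2 ∧ ¬p1 ∨ ¬p2 ∧ ¬p1) ∧ p0 ∧ (¬p2 ∨ p2)
= ¬p1 ∧ p0 ∧ (p2 ∧ ¬p1 ∨ ¬p2 ∧ ¬p1) ∧ p0
= ¬p1 ∧ p0 ∧ ¬p1 ∧ p0
= ¬p1 ∧ p0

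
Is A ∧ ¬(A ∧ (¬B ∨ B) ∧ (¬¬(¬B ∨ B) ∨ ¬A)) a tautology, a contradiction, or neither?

contradiction

A ∧ ¬(A ∧ (¬B ∨ B) ∧ (¬¬(¬B ∨ B) ∨ ¬A))
= A ∧ ¬(A ∧ (¬B ∨ B) ∧ (¬B ∨ B ∨ ¬A))
= A ∧ ¬(A ∧ (¬B ∨ B))
= A ∧ ¬A
= False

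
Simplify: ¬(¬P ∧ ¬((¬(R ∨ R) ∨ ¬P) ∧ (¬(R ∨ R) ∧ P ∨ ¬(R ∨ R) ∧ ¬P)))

¬(¬P ∧ ¬((¬(R ∨ R) ∨ ¬P) ∧ (¬(R ∨ R) ∧ P ∨ ¬(R ∨ R) ∧ ¬P)))
= P ∨ (¬(R ∨ R) ∨ ¬P) ∧ (¬(R ∨ R) ∧ P ∨ ¬(R ∨ R) ∧ ¬P)
= P ∨ (¬(R ∨ R) ∨ ¬P) ∧ ¬(R ∨ R)
= P ∨ ¬(R ∨ R)
= P ∨ ¬R

P ∨ ¬R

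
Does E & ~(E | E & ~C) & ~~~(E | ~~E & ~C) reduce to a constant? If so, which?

E & ~(E | E & ~C) & ~~~(E | ~~E & ~C)
= E & ~(E | E & ~C) & ~(E | ~~E & ~C)   [double negation]
= E & ~(E | E & ~C) & ~(E | E & ~C)   [double negation]
= E & ~(E | E & ~C)   [idempotence]
= E & ~E   [absorption]
= 0   [complement]

yes, False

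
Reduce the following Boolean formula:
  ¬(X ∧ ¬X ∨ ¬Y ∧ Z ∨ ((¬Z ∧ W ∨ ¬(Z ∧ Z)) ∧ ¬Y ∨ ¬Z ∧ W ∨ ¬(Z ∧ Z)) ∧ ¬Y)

¬(X ∧ ¬X ∨ ¬Y ∧ Z ∨ ((¬Z ∧ W ∨ ¬(Z ∧ Z)) ∧ ¬Y ∨ ¬Z ∧ W ∨ ¬(Z ∧ Z)) ∧ ¬Y)
= ¬(X ∧ ¬X ∨ ¬Y ∧ Z ∨ (¬Z ∧ W ∨ ¬(Z ∧ Z)) ∧ ¬Y)
= ¬(X ∧ ¬X ∨ ¬Y ∧ Z ∨ (¬Z ∧ W ∨ ¬Z) ∧ ¬Y)
= ¬(¬Y ∧ Z ∨ (¬Z ∧ W ∨ ¬Z) ∧ ¬Y)
= ¬(¬Y ∧ Z ∨ ¬Z ∧ ¬Y)
= ¬¬Y
= Y

Y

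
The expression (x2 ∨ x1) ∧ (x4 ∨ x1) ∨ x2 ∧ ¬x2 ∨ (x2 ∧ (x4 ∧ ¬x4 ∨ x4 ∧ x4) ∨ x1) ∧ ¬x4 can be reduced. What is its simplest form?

(x2 ∨ x1) ∧ (x4 ∨ x1) ∨ x2 ∧ ¬x2 ∨ (x2 ∧ (x4 ∧ ¬x4 ∨ x4 ∧ x4) ∨ x1) ∧ ¬x4
= (x2 ∨ x1) ∧ (x4 ∨ x1) ∨ (x2 ∧ (x4 ∧ ¬x4 ∨ x4 ∧ x4) ∨ x1) ∧ ¬x4   (complement / identity)
= (x2 ∨ x1) ∧ (x4 ∨ x1) ∨ (x2 ∧ x4 ∨ x1) ∧ ¬x4   (distribution)
= x2 ∧ x4 ∨ x1 ∨ (x2 ∧ x4 ∨ x1) ∧ ¬x4   (distribution)
= x2 ∧ x4 ∨ x1   (absorption)

x2 ∧ x4 ∨ x1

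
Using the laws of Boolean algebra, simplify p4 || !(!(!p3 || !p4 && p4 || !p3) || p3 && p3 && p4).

p4 || !p3

p4 || !(!(!p3 || !p4 && p4 || !p3) || p3 && p3 && p4)
= p4 || !(!(!p3 || !p3) || p3 && p3 && p4)   (complement / identity)
= p4 || !(p3 && p3 || p3 && p3 && p4)   (De Morgan)
= p4 || !(p3 && p3)   (absorption)
= p4 || !p3   (idempotence)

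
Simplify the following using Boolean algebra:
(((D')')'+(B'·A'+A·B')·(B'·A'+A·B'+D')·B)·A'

(((D')')'+(B'·A'+A·B')·(B'·A'+A·B'+D')·B)·A'
= (((D')')'+(B'·A'+A·B')·B)·A'   (absorption)
= (((D')')'+B'·B)·A'   (distribution)
= (D'+B'·B)·A'   (double negation)
= D'·A'   (complement / identity)

D'·A'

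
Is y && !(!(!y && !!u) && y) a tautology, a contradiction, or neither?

contradiction

y && !(!(!y && !!u) && y)
= y && !((y || !u) && y)
= y && !y
= false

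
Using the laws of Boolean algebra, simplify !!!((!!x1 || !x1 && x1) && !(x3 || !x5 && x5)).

!!!((!!x1 || !x1 && x1) && !(x3 || !x5 && x5))
= !!!((!!x1 || !x1 && x1) && !x3)   [complement / identity]
= !!!(!!x1 && !x3)   [complement / identity]
= !!(!x1 || x3)   [De Morgan]
= !x1 || x3   [double negation]

!x1 || x3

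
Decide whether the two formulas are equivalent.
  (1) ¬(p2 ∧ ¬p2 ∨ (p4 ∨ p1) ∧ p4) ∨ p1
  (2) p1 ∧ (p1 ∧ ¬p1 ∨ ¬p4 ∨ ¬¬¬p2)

No

E1: ¬(p2 ∧ ¬p2 ∨ (p4 ∨ p1) ∧ p4) ∨ p1
    = ¬(p2 ∧ ¬p2 ∨ p4) ∨ p1   (absorption)
    = ¬p4 ∨ p1   (complement / identity)
E2: p1 ∧ (p1 ∧ ¬p1 ∨ ¬p4 ∨ ¬¬¬p2)
    = p1 ∧ (¬p4 ∨ ¬¬¬p2)   (complement / identity)
    = p1 ∧ (¬p4 ∨ ¬p2)   (double negation)
These differ: at p1=0, p2=0, p4=0, E1 = 1 but E2 = 0.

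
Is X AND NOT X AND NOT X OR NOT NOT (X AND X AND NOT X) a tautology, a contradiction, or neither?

X AND NOT X AND NOT X OR NOT NOT (X AND X AND NOT X)
= X AND NOT X AND NOT X OR X AND X AND NOT X   (double negation)
= X AND NOT X   (distribution)
= FALSE   (complement)

contradiction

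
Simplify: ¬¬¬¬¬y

¬¬¬¬¬y
= ¬¬¬y
= ¬y

¬y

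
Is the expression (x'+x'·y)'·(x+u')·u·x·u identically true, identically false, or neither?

neither

(x'+x'·y)'·(x+u')·u·x·u
= (x')'·(x+u')·u·x·u
= x·(x+u')·u·x·u
= x·u·x·u
= x·u
This depends on u, x, so it is not a constant.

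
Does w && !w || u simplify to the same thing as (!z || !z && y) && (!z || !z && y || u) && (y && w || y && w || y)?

No

E1: w && !w || u
    = u
E2: (!z || !z && y) && (!z || !z && y || u) && (y && w || y && w || y)
    = (!z || !z && y) && (y && w || y && w || y)
    = (!z || !z && y) && (y && w || y)
    = (!z || !z && y) && y
    = !z && y
These differ: at u=1, w=0, y=1, z=1, E1 = 1 but E2 = 0.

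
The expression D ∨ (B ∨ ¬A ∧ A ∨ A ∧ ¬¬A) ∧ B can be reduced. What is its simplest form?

D ∨ (B ∨ ¬A ∧ A ∨ A ∧ ¬¬A) ∧ B
= D ∨ (B ∨ ¬A ∧ A ∨ A ∧ A) ∧ B   (double negation)
= D ∨ (B ∨ A) ∧ B   (distribution)
= D ∨ B   (absorption)

D ∨ B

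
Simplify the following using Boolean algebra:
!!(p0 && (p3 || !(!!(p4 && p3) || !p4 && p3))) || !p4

p0 || !p4

!!(p0 && (p3 || !(!!(p4 && p3) || !p4 && p3))) || !p4
= !!(p0 && (p3 || !(p4 && p3 || !p4 && p3))) || !p4   — double negation
= !!(p0 && (p3 || !p3)) || !p4   — distribution
= p0 && (p3 || !p3) || !p4   — double negation
= p0 || !p4   — complement / identity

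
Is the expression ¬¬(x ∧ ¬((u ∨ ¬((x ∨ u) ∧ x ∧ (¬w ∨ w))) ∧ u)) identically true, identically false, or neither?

¬¬(x ∧ ¬((u ∨ ¬((x ∨ u) ∧ x ∧ (¬w ∨ w))) ∧ u))
= ¬¬(x ∧ ¬((u ∨ ¬(x ∧ (¬w ∨ w))) ∧ u))   [absorption]
= ¬¬(x ∧ ¬((u ∨ ¬x) ∧ u))   [complement / identity]
= x ∧ ¬((u ∨ ¬x) ∧ u)   [double negation]
= x ∧ ¬u   [absorption]
This depends on u, x, so it is not a constant.

neither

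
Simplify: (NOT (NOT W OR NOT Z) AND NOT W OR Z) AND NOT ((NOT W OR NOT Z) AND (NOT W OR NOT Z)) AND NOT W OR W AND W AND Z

(NOT (NOT W OR NOT Z) AND NOT W OR Z) AND NOT ((NOT W OR NOT Z) AND (NOT W OR NOT Z)) AND NOT W OR W AND W AND Z
= (NOT (NOT W OR NOT Z) AND NOT W OR Z) AND NOT (NOT W OR NOT Z) AND NOT W OR W AND W AND Z
= NOT (NOT W OR NOT Z) AND NOT W OR W AND W AND Z
= W AND Z AND NOT W OR W AND W AND Z
= W AND Z

W AND Z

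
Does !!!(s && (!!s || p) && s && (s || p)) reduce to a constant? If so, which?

no

!!!(s && (!!s || p) && s && (s || p))
= !!!(s && (s || p) && s && (s || p))   [double negation]
= !!!(s && (s || p))   [idempotence]
= !!!s   [absorption]
= !s   [double negation]
This depends on s, so it is not a constant.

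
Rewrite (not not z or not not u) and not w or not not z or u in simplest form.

z or u

(not not z or not not u) and not w or not not z or u
= (not not z or u) and not w or not not z or u   [double negation]
= not not z or u   [absorption]
= z or u   [double negation]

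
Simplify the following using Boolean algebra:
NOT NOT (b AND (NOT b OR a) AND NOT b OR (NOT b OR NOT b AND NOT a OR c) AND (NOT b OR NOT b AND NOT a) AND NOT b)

NOT NOT (b AND (NOT b OR a) AND NOT b OR (NOT b OR NOT b AND NOT a OR c) AND (NOT b OR NOT b AND NOT a) AND NOT b)
= NOT NOT (b AND (NOT b OR a) AND NOT b OR (NOT b OR NOT b AND NOT a) AND NOT b)   [absorption]
= NOT NOT (b AND NOT b OR (NOT b OR NOT b AND NOT a) AND NOT b)   [absorption]
= NOT NOT (b AND NOT b OR NOT b AND NOT b)   [absorption]
= NOT NOT NOT b   [distribution]
= NOT b   [double negation]

NOT b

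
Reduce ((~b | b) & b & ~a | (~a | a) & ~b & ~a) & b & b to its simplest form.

((~b | b) & b & ~a | (~a | a) & ~b & ~a) & b & b
= ((~b | b) & b & ~a | (~a | a) & ~b & ~a) & b   — idempotence
= ((~b | b) & b & ~a | ~b & ~a) & b   — complement / identity
= (b & ~a | ~b & ~a) & b   — complement / identity
= ~a & b   — distribution

~a & b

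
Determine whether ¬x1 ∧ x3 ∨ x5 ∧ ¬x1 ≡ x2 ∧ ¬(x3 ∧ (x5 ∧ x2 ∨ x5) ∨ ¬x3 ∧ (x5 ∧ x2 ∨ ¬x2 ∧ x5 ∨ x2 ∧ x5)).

No

E1: ¬x1 ∧ x3 ∨ x5 ∧ ¬x1
    = (x3 ∨ x5) ∧ ¬x1   [distribution]
E2: x2 ∧ ¬(x3 ∧ (x5 ∧ x2 ∨ x5) ∨ ¬x3 ∧ (x5 ∧ x2 ∨ ¬x2 ∧ x5 ∨ x2 ∧ x5))
    = x2 ∧ ¬(x3 ∧ (x5 ∧ x2 ∨ x5) ∨ ¬x3 ∧ (x5 ∧ x2 ∨ x5))   [distribution]
    = x2 ∧ ¬(x5 ∧ x2 ∨ x5)   [distribution]
    = x2 ∧ ¬x5   [absorption]
These differ: at x1=0, x2=0, x3=1, x5=0, E1 = 1 but E2 = 0.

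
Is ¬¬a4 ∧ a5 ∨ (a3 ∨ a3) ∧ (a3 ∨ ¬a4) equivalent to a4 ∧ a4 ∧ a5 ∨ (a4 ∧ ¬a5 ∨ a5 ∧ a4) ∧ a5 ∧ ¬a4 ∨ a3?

E1: ¬¬a4 ∧ a5 ∨ (a3 ∨ a3) ∧ (a3 ∨ ¬a4)
    = ¬¬a4 ∧ a5 ∨ a3 ∨ a3 ∧ ¬a4   [distribution]
    = a4 ∧ a5 ∨ a3 ∨ a3 ∧ ¬a4   [double negation]
    = a4 ∧ a5 ∨ a3   [absorption]
E2: a4 ∧ a4 ∧ a5 ∨ (a4 ∧ ¬a5 ∨ a5 ∧ a4) ∧ a5 ∧ ¬a4 ∨ a3
    = a4 ∧ a4 ∧ a5 ∨ a4 ∧ a5 ∧ ¬a4 ∨ a3   [distribution]
    = a4 ∧ a5 ∨ a3   [distribution]
Both reduce to a4 ∧ a5 ∨ a3, so they are equivalent.

Yes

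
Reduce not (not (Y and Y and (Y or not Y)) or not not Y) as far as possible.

not (not (Y and Y and (Y or not Y)) or not not Y)
= not (not (Y and Y) or not not Y)
= Y and Y and not Y
= Y and not Y
= False

False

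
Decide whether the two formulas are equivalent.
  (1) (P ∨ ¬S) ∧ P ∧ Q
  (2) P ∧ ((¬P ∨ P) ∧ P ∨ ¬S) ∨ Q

No

E1: (P ∨ ¬S) ∧ P ∧ Q
    = P ∧ Q   [absorption]
E2: P ∧ ((¬P ∨ P) ∧ P ∨ ¬S) ∨ Q
    = P ∧ (P ∨ ¬S) ∨ Q   [complement / identity]
    = P ∨ Q   [absorption]
These differ: at P=0, Q=1, S=0, E1 = 0 but E2 = 1.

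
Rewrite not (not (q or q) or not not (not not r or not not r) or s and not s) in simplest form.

not (not (q or q) or not not (not not r or not not r) or s and not s)
= not (not (q or q) or not not not not r or s and not s)   [idempotence]
= not (not (q or q) or not not r or s and not s)   [double negation]
= not (not (q or q) or not not r)   [complement / identity]
= (q or q) and not r   [De Morgan]
= q and not r   [idempotence]

q and not r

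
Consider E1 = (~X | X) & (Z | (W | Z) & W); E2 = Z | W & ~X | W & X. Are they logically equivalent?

Yes

E1: (~X | X) & (Z | (W | Z) & W)
    = (~X | X) & (Z | W)   — absorption
    = Z | W   — complement / identity
E2: Z | W & ~X | W & X
    = Z | W   — distribution
Both reduce to Z | W, so they are equivalent.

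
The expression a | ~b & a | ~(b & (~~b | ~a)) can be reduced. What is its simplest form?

a | ~b

a | ~b & a | ~(b & (~~b | ~a))
= a | ~b & a | ~(b & (b | ~a))   — double negation
= a | ~b & a | ~b   — absorption
= a | ~b   — absorption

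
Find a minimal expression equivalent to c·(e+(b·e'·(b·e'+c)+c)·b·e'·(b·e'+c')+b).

c·(e+(b·e'·(b·e'+c)+c)·b·e'·(b·e'+c')+b)
= c·(e+(b·e'+c)·b·e'·(b·e'+c')+b)   [absorption]
= c·(e+(b·e'+c)·b·e'+b)   [absorption]
= c·(e+b·e'+b)   [absorption]
= c·(e+b)   [absorption]

c·(e+b)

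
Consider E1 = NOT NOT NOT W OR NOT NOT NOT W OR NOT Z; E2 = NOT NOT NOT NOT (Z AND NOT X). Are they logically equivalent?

E1: NOT NOT NOT W OR NOT NOT NOT W OR NOT Z
    = NOT NOT NOT W OR NOT Z
    = NOT W OR NOT Z
E2: NOT NOT NOT NOT (Z AND NOT X)
    = NOT NOT (Z AND NOT X)
    = Z AND NOT X
These differ: at W=0, X=1, Z=0, E1 = 1 but E2 = 0.

No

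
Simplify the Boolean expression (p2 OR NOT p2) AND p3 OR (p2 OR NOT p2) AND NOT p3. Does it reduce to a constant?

(p2 OR NOT p2) AND p3 OR (p2 OR NOT p2) AND NOT p3
= p2 OR NOT p2   (distribution)
= TRUE   (complement)

TRUE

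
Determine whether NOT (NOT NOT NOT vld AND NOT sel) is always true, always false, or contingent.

contingent

NOT (NOT NOT NOT vld AND NOT sel)
= NOT (NOT vld AND NOT sel)   (double negation)
= vld OR sel   (De Morgan)
This depends on sel, vld, so it is not a constant.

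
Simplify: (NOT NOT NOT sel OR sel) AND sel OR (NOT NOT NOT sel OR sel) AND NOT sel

TRUE

(NOT NOT NOT sel OR sel) AND sel OR (NOT NOT NOT sel OR sel) AND NOT sel
= NOT NOT NOT sel OR sel   (distribution)
= NOT sel OR sel   (double negation)
= TRUE   (complement)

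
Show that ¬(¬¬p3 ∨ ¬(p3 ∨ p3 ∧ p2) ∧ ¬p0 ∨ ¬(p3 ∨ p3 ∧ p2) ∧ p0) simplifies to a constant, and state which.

False

¬(¬¬p3 ∨ ¬(p3 ∨ p3 ∧ p2) ∧ ¬p0 ∨ ¬(p3 ∨ p3 ∧ p2) ∧ p0)
= ¬(¬¬p3 ∨ ¬(p3 ∨ p3 ∧ p2))   [distribution]
= ¬(¬¬p3 ∨ ¬p3)   [absorption]
= ¬p3 ∧ p3   [De Morgan]
= False   [complement]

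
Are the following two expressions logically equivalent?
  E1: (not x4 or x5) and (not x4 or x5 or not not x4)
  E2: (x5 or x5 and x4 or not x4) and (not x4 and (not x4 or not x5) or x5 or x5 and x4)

E1: (not x4 or x5) and (not x4 or x5 or not not x4)
    = (not x4 or x5) and (not x4 or x5 or x4)   [double negation]
    = not x4 or x5   [absorption]
E2: (x5 or x5 and x4 or not x4) and (not x4 and (not x4 or not x5) or x5 or x5 and x4)
    = not x4 and not x4 and (not x4 or not x5) or x5 or x5 and x4   [distribution]
    = not x4 and not x4 or x5 or x5 and x4   [absorption]
    = not x4 or x5 or x5 and x4   [idempotence]
    = not x4 or x5   [absorption]
Both reduce to not x4 or x5, so they are equivalent.

Yes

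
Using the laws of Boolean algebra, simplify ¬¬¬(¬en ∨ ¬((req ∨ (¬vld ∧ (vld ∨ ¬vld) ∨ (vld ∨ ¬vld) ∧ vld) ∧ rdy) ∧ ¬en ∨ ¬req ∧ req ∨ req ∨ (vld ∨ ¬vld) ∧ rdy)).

en ∧ (req ∨ rdy)

¬¬¬(¬en ∨ ¬((req ∨ (¬vld ∧ (vld ∨ ¬vld) ∨ (vld ∨ ¬vld) ∧ vld) ∧ rdy) ∧ ¬en ∨ ¬req ∧ req ∨ req ∨ (vld ∨ ¬vld) ∧ rdy))
= ¬(¬en ∨ ¬((req ∨ (¬vld ∧ (vld ∨ ¬vld) ∨ (vld ∨ ¬vld) ∧ vld) ∧ rdy) ∧ ¬en ∨ ¬req ∧ req ∨ req ∨ (vld ∨ ¬vld) ∧ rdy))   [double negation]
= ¬(¬en ∨ ¬((req ∨ (vld ∨ ¬vld) ∧ rdy) ∧ ¬en ∨ ¬req ∧ req ∨ req ∨ (vld ∨ ¬vld) ∧ rdy))   [distribution]
= en ∧ ((req ∨ (vld ∨ ¬vld) ∧ rdy) ∧ ¬en ∨ ¬req ∧ req ∨ req ∨ (vld ∨ ¬vld) ∧ rdy)   [De Morgan]
= en ∧ ((req ∨ (vld ∨ ¬vld) ∧ rdy) ∧ ¬en ∨ req ∨ (vld ∨ ¬vld) ∧ rdy)   [complement / identity]
= en ∧ (req ∨ (vld ∨ ¬vld) ∧ rdy)   [absorption]
= en ∧ (req ∨ rdy)   [complement / identity]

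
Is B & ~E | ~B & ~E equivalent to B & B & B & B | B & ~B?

E1: B & ~E | ~B & ~E
    = ~E
E2: B & B & B & B | B & ~B
    = B & B | B & ~B
    = B
These differ: at B=0, E=0, E1 = 1 but E2 = 0.

No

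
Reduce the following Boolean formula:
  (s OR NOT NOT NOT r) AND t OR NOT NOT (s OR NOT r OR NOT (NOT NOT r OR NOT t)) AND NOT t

(s OR NOT NOT NOT r) AND t OR NOT NOT (s OR NOT r OR NOT (NOT NOT r OR NOT t)) AND NOT t
= (s OR NOT NOT NOT r) AND t OR (s OR NOT r OR NOT (NOT NOT r OR NOT t)) AND NOT t   — double negation
= (s OR NOT NOT NOT r) AND t OR (s OR NOT r OR NOT r AND t) AND NOT t   — De Morgan
= (s OR NOT r) AND t OR (s OR NOT r OR NOT r AND t) AND NOT t   — double negation
= (s OR NOT r) AND t OR (s OR NOT r) AND NOT t   — absorption
= s OR NOT r   — distribution

s OR NOT r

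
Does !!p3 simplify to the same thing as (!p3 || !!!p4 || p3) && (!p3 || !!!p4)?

E1: !!p3
    = p3   [double negation]
E2: (!p3 || !!!p4 || p3) && (!p3 || !!!p4)
    = !p3 || !!!p4   [absorption]
    = !p3 || !p4   [double negation]
These differ: at p3=0, p4=1, E1 = 0 but E2 = 1.

No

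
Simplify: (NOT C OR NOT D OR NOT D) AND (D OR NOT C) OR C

(NOT C OR NOT D OR NOT D) AND (D OR NOT C) OR C
= (NOT C OR NOT D) AND (D OR NOT C) OR C   (idempotence)
= NOT C OR NOT D AND D OR C   (distribution)
= NOT C OR C   (complement / identity)
= TRUE   (complement)

TRUE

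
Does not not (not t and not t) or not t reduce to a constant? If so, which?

not not (not t and not t) or not t
= not not not t or not t
= not t or not t
= not t
This depends on t, so it is not a constant.

no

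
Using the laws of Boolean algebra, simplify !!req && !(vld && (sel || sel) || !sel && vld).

!!req && !(vld && (sel || sel) || !sel && vld)
= !!req && !(vld && sel || !sel && vld)
= !!req && !vld
= req && !vld

req && !vld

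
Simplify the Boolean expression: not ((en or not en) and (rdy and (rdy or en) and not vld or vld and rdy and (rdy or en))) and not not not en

not rdy and not en

not ((en or not en) and (rdy and (rdy or en) and not vld or vld and rdy and (rdy or en))) and not not not en
= not ((en or not en) and rdy and (rdy or en)) and not not not en   — distribution
= not ((en or not en) and rdy) and not not not en   — absorption
= not rdy and not not not en   — complement / identity
= not rdy and not en   — double negation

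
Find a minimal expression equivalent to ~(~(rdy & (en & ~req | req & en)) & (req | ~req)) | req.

~(~(rdy & (en & ~req | req & en)) & (req | ~req)) | req
= ~~(rdy & (en & ~req | req & en)) | req   — complement / identity
= ~~(rdy & en) | req   — distribution
= rdy & en | req   — double negation

rdy & en | req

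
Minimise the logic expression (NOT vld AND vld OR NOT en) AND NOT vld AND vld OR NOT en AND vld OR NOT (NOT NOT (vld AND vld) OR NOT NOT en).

(NOT vld AND vld OR NOT en) AND NOT vld AND vld OR NOT en AND vld OR NOT (NOT NOT (vld AND vld) OR NOT NOT en)
= NOT vld AND vld OR NOT en AND vld OR NOT (NOT NOT (vld AND vld) OR NOT NOT en)   — absorption
= NOT vld AND vld OR NOT en AND vld OR NOT (NOT NOT vld OR NOT NOT en)   — idempotence
= NOT en AND vld OR NOT (NOT NOT vld OR NOT NOT en)   — complement / identity
= NOT en AND vld OR NOT vld AND NOT en   — De Morgan
= NOT en   — distribution

NOT en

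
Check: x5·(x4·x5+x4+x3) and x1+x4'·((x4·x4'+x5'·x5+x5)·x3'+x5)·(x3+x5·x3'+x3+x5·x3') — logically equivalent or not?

No

E1: x5·(x4·x5+x4+x3)
    = x5·(x4+x3)   [absorption]
E2: x1+x4'·((x4·x4'+x5'·x5+x5)·x3'+x5)·(x3+x5·x3'+x3+x5·x3')
    = x1+x4'·((x4·x4'+x5'·x5+x5)·x3'+x5)·(x3+x5·x3')   [idempotence]
    = x1+x4'·((x4·x4'+x5)·x3'+x5)·(x3+x5·x3')   [complement / identity]
    = x1+x4'·(x5·x3'+x5)·(x3+x5·x3')   [complement / identity]
    = x1+x4'·(x5·x3+x5·x3')   [distribution]
    = x1+x4'·x5   [distribution]
These differ: at x1=0, x3=1, x4=1, x5=1, E1 = 1 but E2 = 0.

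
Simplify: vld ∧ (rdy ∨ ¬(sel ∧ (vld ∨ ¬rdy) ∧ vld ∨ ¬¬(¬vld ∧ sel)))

vld ∧ (rdy ∨ ¬sel)

vld ∧ (rdy ∨ ¬(sel ∧ (vld ∨ ¬rdy) ∧ vld ∨ ¬¬(¬vld ∧ sel)))
= vld ∧ (rdy ∨ ¬(sel ∧ vld ∨ ¬¬(¬vld ∧ sel)))
= vld ∧ (rdy ∨ ¬(sel ∧ vld ∨ ¬vld ∧ sel))
= vld ∧ (rdy ∨ ¬sel)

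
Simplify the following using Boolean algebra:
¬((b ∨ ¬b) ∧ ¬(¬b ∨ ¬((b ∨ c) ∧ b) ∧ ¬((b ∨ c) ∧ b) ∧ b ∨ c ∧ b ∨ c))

¬((b ∨ ¬b) ∧ ¬(¬b ∨ ¬((b ∨ c) ∧ b) ∧ ¬((b ∨ c) ∧ b) ∧ b ∨ c ∧ b ∨ c))
= ¬¬(¬b ∨ ¬((b ∨ c) ∧ b) ∧ ¬((b ∨ c) ∧ b) ∧ b ∨ c ∧ b ∨ c)   — complement / identity
= ¬¬(¬b ∨ ¬((b ∨ c) ∧ b) ∧ b ∨ c ∧ b ∨ c)   — idempotence
= ¬¬(¬b ∨ ¬b ∧ b ∨ c ∧ b ∨ c)   — absorption
= ¬b ∨ ¬b ∧ b ∨ c ∧ b ∨ c   — double negation
= ¬b ∨ c ∧ b ∨ c   — complement / identity
= ¬b ∨ c   — absorption

¬b ∨ c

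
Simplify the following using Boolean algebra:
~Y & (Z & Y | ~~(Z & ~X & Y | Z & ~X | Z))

~Y & (Z & Y | ~~(Z & ~X & Y | Z & ~X | Z))
= ~Y & (Z & Y | Z & ~X & Y | Z & ~X | Z)   [double negation]
= ~Y & (Z & Y | Z & ~X | Z)   [absorption]
= ~Y & (Z & Y | Z)   [absorption]
= ~Y & Z   [absorption]

~Y & Z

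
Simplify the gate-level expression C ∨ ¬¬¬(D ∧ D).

C ∨ ¬¬¬(D ∧ D)
= C ∨ ¬(D ∧ D)   [double negation]
= C ∨ ¬D   [idempotence]

C ∨ ¬D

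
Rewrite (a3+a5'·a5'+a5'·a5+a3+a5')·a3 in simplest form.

a3

(a3+a5'·a5'+a5'·a5+a3+a5')·a3
= (a3+a5'+a3+a5')·a3   — distribution
= (a3+a5')·a3   — idempotence
= a3   — absorption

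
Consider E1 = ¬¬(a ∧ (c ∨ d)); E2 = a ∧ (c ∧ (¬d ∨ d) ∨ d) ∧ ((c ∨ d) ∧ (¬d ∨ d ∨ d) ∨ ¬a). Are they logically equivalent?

E1: ¬¬(a ∧ (c ∨ d))
    = a ∧ (c ∨ d)
E2: a ∧ (c ∧ (¬d ∨ d) ∨ d) ∧ ((c ∨ d) ∧ (¬d ∨ d ∨ d) ∨ ¬a)
    = a ∧ (c ∧ (¬d ∨ d) ∨ d) ∧ (c ∧ (¬d ∨ d) ∨ d ∨ ¬a)
    = a ∧ (c ∧ (¬d ∨ d) ∨ d)
    = a ∧ (c ∨ d)
Both reduce to a ∧ (c ∨ d), so they are equivalent.

Yes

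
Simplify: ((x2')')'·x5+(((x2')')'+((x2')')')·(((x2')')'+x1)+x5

((x2')')'·x5+(((x2')')'+((x2')')')·(((x2')')'+x1)+x5
= ((x2')')'·x5+((x2')')'+((x2')')'·x1+x5   [distribution]
= ((x2')')'·x5+((x2')')'+x5   [absorption]
= ((x2')')'+x5   [absorption]
= x2'+x5   [double negation]

x2'+x5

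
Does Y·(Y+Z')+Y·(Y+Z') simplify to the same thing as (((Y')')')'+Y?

Yes

E1: Y·(Y+Z')+Y·(Y+Z')
    = Y·(Y+Z')
    = Y
E2: (((Y')')')'+Y
    = (Y')'+Y
    = Y+Y
    = Y
Both reduce to Y, so they are equivalent.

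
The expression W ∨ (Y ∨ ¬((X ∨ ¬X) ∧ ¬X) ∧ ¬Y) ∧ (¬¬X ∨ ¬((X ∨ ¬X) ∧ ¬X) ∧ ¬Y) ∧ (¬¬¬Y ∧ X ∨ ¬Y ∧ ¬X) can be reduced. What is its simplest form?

W ∨ X ∧ ¬Y

W ∨ (Y ∨ ¬((X ∨ ¬X) ∧ ¬X) ∧ ¬Y) ∧ (¬¬X ∨ ¬((X ∨ ¬X) ∧ ¬X) ∧ ¬Y) ∧ (¬¬¬Y ∧ X ∨ ¬Y ∧ ¬X)
= W ∨ (Y ∨ ¬((X ∨ ¬X) ∧ ¬X) ∧ ¬Y) ∧ (¬¬X ∨ ¬((X ∨ ¬X) ∧ ¬X) ∧ ¬Y) ∧ (¬Y ∧ X ∨ ¬Y ∧ ¬X)
= W ∨ (Y ∧ ¬¬X ∨ ¬((X ∨ ¬X) ∧ ¬X) ∧ ¬Y) ∧ (¬Y ∧ X ∨ ¬Y ∧ ¬X)
= W ∨ (Y ∧ ¬¬X ∨ ¬¬X ∧ ¬Y) ∧ (¬Y ∧ X ∨ ¬Y ∧ ¬X)
= W ∨ ¬¬X ∧ (¬Y ∧ X ∨ ¬Y ∧ ¬X)
= W ∨ X ∧ (¬Y ∧ X ∨ ¬Y ∧ ¬X)
= W ∨ X ∧ ¬Y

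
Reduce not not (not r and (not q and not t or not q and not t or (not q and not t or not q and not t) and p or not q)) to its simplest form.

not not (not r and (not q and not t or not q and not t or (not q and not t or not q and not t) and p or not q))
= not not (not r and (not q and not t or not q and not t or not q))
= not not (not r and (not q and not t or not q))
= not not (not r and not q)
= not r and not q

not r and not q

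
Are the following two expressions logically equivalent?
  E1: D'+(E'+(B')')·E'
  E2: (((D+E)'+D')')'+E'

Yes

E1: D'+(E'+(B')')·E'
    = D'+(E'+B)·E'   [double negation]
    = D'+E'   [absorption]
E2: (((D+E)'+D')')'+E'
    = ((D+E)·D)'+E'   [De Morgan]
    = D'+E'   [absorption]
Both reduce to D'+E', so they are equivalent.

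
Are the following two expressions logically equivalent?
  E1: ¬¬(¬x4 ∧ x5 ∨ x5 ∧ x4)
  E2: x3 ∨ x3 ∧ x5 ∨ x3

E1: ¬¬(¬x4 ∧ x5 ∨ x5 ∧ x4)
    = ¬x4 ∧ x5 ∨ x5 ∧ x4   [double negation]
    = x5   [distribution]
E2: x3 ∨ x3 ∧ x5 ∨ x3
    = x3 ∨ x3   [absorption]
    = x3   [idempotence]
These differ: at x3=1, x4=0, x5=0, E1 = 0 but E2 = 1.

No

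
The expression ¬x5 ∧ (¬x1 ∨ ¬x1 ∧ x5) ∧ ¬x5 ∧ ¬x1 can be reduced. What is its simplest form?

¬x5 ∧ ¬x1

¬x5 ∧ (¬x1 ∨ ¬x1 ∧ x5) ∧ ¬x5 ∧ ¬x1
= ¬x5 ∧ ¬x1 ∧ ¬x5 ∧ ¬x1
= ¬x5 ∧ ¬x1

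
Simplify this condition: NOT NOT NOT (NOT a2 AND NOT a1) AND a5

(a2 OR a1) AND a5

NOT NOT NOT (NOT a2 AND NOT a1) AND a5
= NOT NOT (a2 OR a1) AND a5   — De Morgan
= (a2 OR a1) AND a5   — double negation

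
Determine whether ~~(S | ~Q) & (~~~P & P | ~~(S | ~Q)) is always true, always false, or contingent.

~~(S | ~Q) & (~~~P & P | ~~(S | ~Q))
= ~~(S | ~Q) & (~P & P | ~~(S | ~Q))
= ~~(S | ~Q) & ~~(S | ~Q)
= ~~(S | ~Q)
= S | ~Q
This depends on Q, S, so it is not a constant.

contingent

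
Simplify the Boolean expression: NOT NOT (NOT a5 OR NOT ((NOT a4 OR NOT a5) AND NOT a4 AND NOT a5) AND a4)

NOT a5 OR a4

NOT NOT (NOT a5 OR NOT ((NOT a4 OR NOT a5) AND NOT a4 AND NOT a5) AND a4)
= NOT NOT (NOT a5 OR NOT (NOT a4 AND NOT a5) AND a4)   — absorption
= NOT a5 OR NOT (NOT a4 AND NOT a5) AND a4   — double negation
= NOT a5 OR (a4 OR a5) AND a4   — De Morgan
= NOT a5 OR a4   — absorption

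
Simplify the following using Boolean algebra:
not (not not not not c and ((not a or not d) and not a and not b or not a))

not c or a

not (not not not not c and ((not a or not d) and not a and not b or not a))
= not (not not not not c and (not a and not b or not a))   — absorption
= not (not not not not c and not a)   — absorption
= not (not not c and not a)   — double negation
= not c or a   — De Morgan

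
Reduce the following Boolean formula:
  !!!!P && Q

!!!!P && Q
= !!P && Q   — double negation
= P && Q   — double negation

P && Q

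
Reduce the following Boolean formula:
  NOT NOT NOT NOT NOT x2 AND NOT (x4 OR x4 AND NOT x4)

NOT NOT NOT NOT NOT x2 AND NOT (x4 OR x4 AND NOT x4)
= NOT NOT NOT NOT NOT x2 AND NOT x4   — complement / identity
= NOT NOT NOT x2 AND NOT x4   — double negation
= NOT x2 AND NOT x4   — double negation

NOT x2 AND NOT x4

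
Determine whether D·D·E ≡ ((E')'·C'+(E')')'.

No

E1: D·D·E
    = D·E   [idempotence]
E2: ((E')'·C'+(E')')'
    = ((E')')'   [absorption]
    = E'   [double negation]
These differ: at C=1, D=0, E=0, E1 = 0 but E2 = 1.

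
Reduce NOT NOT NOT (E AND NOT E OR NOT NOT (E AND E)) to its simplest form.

NOT NOT NOT (E AND NOT E OR NOT NOT (E AND E))
= NOT NOT NOT (E AND NOT E OR E AND E)
= NOT (E AND NOT E OR E AND E)
= NOT E

NOT E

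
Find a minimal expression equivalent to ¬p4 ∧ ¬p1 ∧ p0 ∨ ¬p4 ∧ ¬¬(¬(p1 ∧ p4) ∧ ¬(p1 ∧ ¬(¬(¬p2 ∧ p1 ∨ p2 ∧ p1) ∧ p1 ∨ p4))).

¬p4 ∧ ¬p1

¬p4 ∧ ¬p1 ∧ p0 ∨ ¬p4 ∧ ¬¬(¬(p1 ∧ p4) ∧ ¬(p1 ∧ ¬(¬(¬p2 ∧ p1 ∨ p2 ∧ p1) ∧ p1 ∨ p4)))
= ¬p4 ∧ ¬p1 ∧ p0 ∨ ¬p4 ∧ ¬¬(¬(p1 ∧ p4) ∧ ¬(p1 ∧ ¬(¬p1 ∧ p1 ∨ p4)))
= ¬p4 ∧ ¬p1 ∧ p0 ∨ ¬p4 ∧ ¬¬(¬(p1 ∧ p4) ∧ ¬(p1 ∧ ¬p4))
= ¬p4 ∧ ¬p1 ∧ p0 ∨ ¬p4 ∧ ¬(p1 ∧ p4 ∨ p1 ∧ ¬p4)
= ¬p4 ∧ ¬p1 ∧ p0 ∨ ¬p4 ∧ ¬p1
= ¬p4 ∧ ¬p1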